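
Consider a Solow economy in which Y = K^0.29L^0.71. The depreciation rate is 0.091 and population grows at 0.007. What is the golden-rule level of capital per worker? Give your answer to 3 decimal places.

n + δ = 0.007 + 0.091 = 0.098.
At the golden rule the marginal product of capital equals n+δ: 0.29·k^(0.29−1) = 0.098. Solving, k_gold = (0.29/0.098)^(1/0.71) ≈ 4.6092.

k_gold ≈ 4.609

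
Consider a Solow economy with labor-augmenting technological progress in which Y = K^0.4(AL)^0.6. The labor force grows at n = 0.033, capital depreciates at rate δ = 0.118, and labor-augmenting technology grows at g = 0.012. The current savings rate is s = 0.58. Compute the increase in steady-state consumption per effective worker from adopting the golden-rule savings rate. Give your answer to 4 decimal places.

Δc ≈ 0.1127

Break-even investment rate: n + g + δ = 0.033 + 0.012 + 0.118 = 0.163.
Current steady state (s = 0.58): k* = (0.58/0.163)^(1/0.6) ≈ 8.2934, y* = 8.2934^0.4 ≈ 2.3307, c* = (1−0.58)·2.3307 ≈ 0.9789.
Setting f'(k) = n+g+δ gives 0.4·k^(0.4−1) = 0.163, hence k_gold = (0.4/0.163)^(1/0.6) ≈ 4.4646.
y_gold = 4.4646^0.4 ≈ 1.8193, c_gold = y_gold − 0.163·k_gold ≈ 1.0916.
Gain: Δc = 1.0916 − 0.9789 ≈ 0.1127.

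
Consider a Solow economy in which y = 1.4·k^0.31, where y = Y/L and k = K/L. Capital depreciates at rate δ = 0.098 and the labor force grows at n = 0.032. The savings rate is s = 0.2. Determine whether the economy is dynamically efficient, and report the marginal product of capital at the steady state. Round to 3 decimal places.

Capital per worker breaks even when investment replaces (n + δ)·k; here n + δ = 0.13.
Steady-state k*: s·A·k^0.31 = 0.13·k gives k* = (0.2·1.4/0.13)^(1/0.69) ≈ 3.0403.
MPK = 0.31·1.4·3.0403^(-0.69) ≈ 0.2015.
MPK > n+δ = 0.13, so the economy is dynamically efficient (under-saving).

dynamically efficient; MPK ≈ 0.202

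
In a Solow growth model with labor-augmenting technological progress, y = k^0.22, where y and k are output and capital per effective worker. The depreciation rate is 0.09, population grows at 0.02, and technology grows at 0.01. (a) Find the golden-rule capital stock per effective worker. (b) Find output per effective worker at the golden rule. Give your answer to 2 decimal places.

(a) k_gold ≈ 2.18; (b) y_gold ≈ 1.19

The effective depreciation rate is n + g + δ = 0.02 + 0.01 + 0.09 = 0.12.
Golden rule sets MPK = n+g+δ: 0.22·k^(0.22−1) = 0.12, so k_gold = (0.22/0.12)^(1/0.78) ≈ 2.1751.
y_gold = 2.1751^0.22 ≈ 1.1864.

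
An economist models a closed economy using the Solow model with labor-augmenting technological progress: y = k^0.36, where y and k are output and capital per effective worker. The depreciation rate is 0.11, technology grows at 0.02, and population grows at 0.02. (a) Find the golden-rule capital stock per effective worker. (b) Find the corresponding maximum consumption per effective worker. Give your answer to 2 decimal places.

The effective depreciation rate is n + g + δ = 0.02 + 0.02 + 0.11 = 0.15.
Maximizing c = f(k) − (n+g+δ)·k gives f'(k) = n+g+δ, i.e. 0.36·k^(0.36−1) = 0.15, so k_gold = (0.36/0.15)^(1/0.64) ≈ 3.9272.
y_gold = 3.9272^0.36 ≈ 1.6363; c_gold = y_gold − 0.15·k_gold ≈ 1.0472.

(a) k_gold ≈ 3.93; (b) c_gold ≈ 1.05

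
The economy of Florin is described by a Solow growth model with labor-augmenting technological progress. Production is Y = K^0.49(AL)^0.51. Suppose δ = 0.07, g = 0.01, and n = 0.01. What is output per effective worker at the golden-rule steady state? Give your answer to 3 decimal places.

Break-even investment rate: n + g + δ = 0.01 + 0.01 + 0.07 = 0.09.
Maximizing c = f(k) − (n+g+δ)·k gives f'(k) = n+g+δ, i.e. 0.49·k^(0.49−1) = 0.09, so k_gold = (0.49/0.09)^(1/0.51) ≈ 27.7362.
Output: y_gold = k_gold^0.49 = 27.7362^0.49 ≈ 5.0944.

y_gold ≈ 5.094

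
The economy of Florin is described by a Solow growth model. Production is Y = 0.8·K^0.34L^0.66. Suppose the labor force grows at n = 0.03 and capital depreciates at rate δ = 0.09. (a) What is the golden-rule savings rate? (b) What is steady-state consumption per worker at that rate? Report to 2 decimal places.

(a) s_gold = 0.34; (b) c_gold ≈ 0.80

Break-even investment rate: n + δ = 0.03 + 0.09 = 0.12.
For Cobb-Douglas, s_gold equals capital's share: s_gold = 0.34.
Setting f'(k) = n+δ gives 0.34·0.8·k^(0.34−1) = 0.12, hence k_gold = (0.34·0.8/0.12)^(1/0.66) ≈ 3.4551.
y_gold = 0.8·3.4551^0.34 ≈ 1.2195; c_gold = (1−0.34)·y_gold ≈ 0.8048.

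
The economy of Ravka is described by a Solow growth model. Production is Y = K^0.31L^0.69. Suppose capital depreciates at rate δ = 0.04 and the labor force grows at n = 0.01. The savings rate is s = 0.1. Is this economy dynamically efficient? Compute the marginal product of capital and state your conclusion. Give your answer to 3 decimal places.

dynamically efficient; MPK ≈ 0.155

The effective depreciation rate is n + δ = 0.01 + 0.04 = 0.05.
Steady-state k*: s·k^0.31 = 0.05·k gives k* = (0.1/0.05)^(1/0.69) ≈ 2.7307.
MPK = 0.31·2.7307^(-0.69) ≈ 0.1550.
MPK > n+δ = 0.05, so the economy is dynamically efficient (under-saving).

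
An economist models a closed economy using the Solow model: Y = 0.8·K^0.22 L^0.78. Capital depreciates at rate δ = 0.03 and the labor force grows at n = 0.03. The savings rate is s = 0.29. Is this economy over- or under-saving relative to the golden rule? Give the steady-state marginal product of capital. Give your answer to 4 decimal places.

Break-even investment rate: n + δ = 0.03 + 0.03 = 0.06.
Steady-state k*: s·A·k^0.22 = 0.06·k gives k* = (0.29·0.8/0.06)^(1/0.78) ≈ 5.6623.
MPK = 0.22·0.8·5.6623^(-0.78) ≈ 0.0455.
MPK < n+δ = 0.06, so the economy is dynamically inefficient (over-saving).

over-saving; MPK ≈ 0.0455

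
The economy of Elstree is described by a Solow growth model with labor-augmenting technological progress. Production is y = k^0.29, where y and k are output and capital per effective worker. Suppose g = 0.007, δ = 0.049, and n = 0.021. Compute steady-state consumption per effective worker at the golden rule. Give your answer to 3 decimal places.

c_gold ≈ 1.220

Capital per effective worker breaks even when investment replaces (n + g + δ)·k; here n + g + δ = 0.077.
At the golden rule the marginal product of capital equals n+g+δ: 0.29·k^(0.29−1) = 0.077. Solving, k_gold = (0.29/0.077)^(1/0.71) ≈ 6.4735.
y_gold = 6.4735^0.29 ≈ 1.7188.
c_gold = y_gold − (n+g+δ)·k_gold = 1.7188 − 0.077·6.4735 ≈ 1.2204.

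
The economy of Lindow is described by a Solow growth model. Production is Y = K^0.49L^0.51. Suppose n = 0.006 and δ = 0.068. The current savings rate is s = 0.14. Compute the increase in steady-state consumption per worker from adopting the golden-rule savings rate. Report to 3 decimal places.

Break-even investment rate: n + δ = 0.006 + 0.068 = 0.074.
Current steady state (s = 0.14): k* = (0.14/0.074)^(1/0.51) ≈ 3.4909, y* = 3.4909^0.49 ≈ 1.8452, c* = (1−0.14)·1.8452 ≈ 1.5869.
Maximizing c = f(k) − (n+δ)·k gives f'(k) = n+δ, i.e. 0.49·k^(0.49−1) = 0.074, so k_gold = (0.49/0.074)^(1/0.51) ≈ 40.7131.
y_gold = 40.7131^0.49 ≈ 6.1485, c_gold = y_gold − 0.074·k_gold ≈ 3.1357.
Gain: Δc = 3.1357 − 1.5869 ≈ 1.5489.

Δc ≈ 1.549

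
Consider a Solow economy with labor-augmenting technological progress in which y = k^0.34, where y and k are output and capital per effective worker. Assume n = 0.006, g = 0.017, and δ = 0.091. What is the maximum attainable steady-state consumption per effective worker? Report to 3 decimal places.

c_gold ≈ 1.159

The effective depreciation rate is n + g + δ = 0.006 + 0.017 + 0.091 = 0.114.
At the golden rule the marginal product of capital equals n+g+δ: 0.34·k^(0.34−1) = 0.114. Solving, k_gold = (0.34/0.114)^(1/0.66) ≈ 5.2366.
y_gold = 5.2366^0.34 ≈ 1.7558.
c_gold = y_gold − (n+g+δ)·k_gold = 1.7558 − 0.114·5.2366 ≈ 1.1588.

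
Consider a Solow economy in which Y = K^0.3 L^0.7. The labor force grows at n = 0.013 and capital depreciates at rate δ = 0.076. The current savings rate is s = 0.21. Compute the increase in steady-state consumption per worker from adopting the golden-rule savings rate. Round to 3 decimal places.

Capital per worker breaks even when investment replaces (n + δ)·k; here n + δ = 0.089.
Current steady state (s = 0.21): k* = (0.21/0.089)^(1/0.7) ≈ 3.4089, y* = 3.4089^0.3 ≈ 1.4447, c* = (1−0.21)·1.4447 ≈ 1.1413.
Setting f'(k) = n+δ gives 0.3·k^(0.3−1) = 0.089, hence k_gold = (0.3/0.089)^(1/0.7) ≈ 5.6742.
y_gold = 5.6742^0.3 ≈ 1.6833, c_gold = y_gold − 0.089·k_gold ≈ 1.1783.
Gain: Δc = 1.1783 − 1.1413 ≈ 0.0370.

Δc ≈ 0.037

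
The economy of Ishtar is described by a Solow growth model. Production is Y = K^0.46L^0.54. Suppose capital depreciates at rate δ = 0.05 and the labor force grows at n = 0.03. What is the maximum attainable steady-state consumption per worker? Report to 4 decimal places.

c_gold ≈ 2.3962

Capital per worker breaks even when investment replaces (n + δ)·k; here n + δ = 0.08.
At the golden rule the marginal product of capital equals n+δ: 0.46·k^(0.46−1) = 0.08. Solving, k_gold = (0.46/0.08)^(1/0.54) ≈ 25.5148.
y_gold = 25.5148^0.46 ≈ 4.4374.
c_gold = y_gold − (n+δ)·k_gold = 4.4374 − 0.08·25.5148 ≈ 2.3962.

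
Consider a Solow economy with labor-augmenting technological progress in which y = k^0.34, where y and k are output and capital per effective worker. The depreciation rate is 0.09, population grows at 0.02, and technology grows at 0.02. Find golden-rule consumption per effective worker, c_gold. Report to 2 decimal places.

c_gold ≈ 1.08

The effective depreciation rate is n + g + δ = 0.02 + 0.02 + 0.09 = 0.13.
Maximizing c = f(k) − (n+g+δ)·k gives f'(k) = n+g+δ, i.e. 0.34·k^(0.34−1) = 0.13, so k_gold = (0.34/0.13)^(1/0.66) ≈ 4.2917.
y_gold = 4.2917^0.34 ≈ 1.6409.
c_gold = y_gold − (n+g+δ)·k_gold = 1.6409 − 0.13·4.2917 ≈ 1.0830.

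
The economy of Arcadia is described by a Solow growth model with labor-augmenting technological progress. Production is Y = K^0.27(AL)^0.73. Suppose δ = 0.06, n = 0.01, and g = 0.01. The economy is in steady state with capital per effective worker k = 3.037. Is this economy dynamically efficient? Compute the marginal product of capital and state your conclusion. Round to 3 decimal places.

n + g + δ = 0.01 + 0.01 + 0.06 = 0.08.
MPK = 0.27·k^(0.27−1) = 0.27·3.037^(-0.73) ≈ 0.1200.
MPK > 0.08, so the economy is dynamically efficient (under-saving).

dynamically efficient; MPK ≈ 0.120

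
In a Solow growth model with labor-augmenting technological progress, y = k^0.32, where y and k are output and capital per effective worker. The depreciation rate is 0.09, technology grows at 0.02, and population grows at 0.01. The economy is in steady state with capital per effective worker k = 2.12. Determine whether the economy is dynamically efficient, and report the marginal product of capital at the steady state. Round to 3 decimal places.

n + g + δ = 0.01 + 0.02 + 0.09 = 0.12.
MPK = 0.32·k^(0.32−1) = 0.32·2.12^(-0.68) ≈ 0.1920.
MPK > 0.12, so the economy is dynamically efficient (under-saving).

dynamically efficient; MPK ≈ 0.192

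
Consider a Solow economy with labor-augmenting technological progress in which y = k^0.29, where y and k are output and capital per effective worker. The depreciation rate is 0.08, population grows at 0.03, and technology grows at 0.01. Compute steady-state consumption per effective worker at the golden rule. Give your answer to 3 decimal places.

c_gold ≈ 1.018

The effective depreciation rate is n + g + δ = 0.03 + 0.01 + 0.08 = 0.12.
Maximizing c = f(k) − (n+g+δ)·k gives f'(k) = n+g+δ, i.e. 0.29·k^(0.29−1) = 0.12, so k_gold = (0.29/0.12)^(1/0.71) ≈ 3.4653.
y_gold = 3.4653^0.29 ≈ 1.4339.
c_gold = y_gold − (n+g+δ)·k_gold = 1.4339 − 0.12·3.4653 ≈ 1.0181.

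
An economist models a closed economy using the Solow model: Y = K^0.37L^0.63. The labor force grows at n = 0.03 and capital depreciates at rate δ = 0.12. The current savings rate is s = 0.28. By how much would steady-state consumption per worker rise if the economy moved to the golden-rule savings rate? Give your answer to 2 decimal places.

Capital per worker breaks even when investment replaces (n + δ)·k; here n + δ = 0.15.
Current steady state (s = 0.28): k* = (0.28/0.15)^(1/0.63) ≈ 2.6932, y* = 2.6932^0.37 ≈ 1.4428, c* = (1−0.28)·1.4428 ≈ 1.0388.
Setting f'(k) = n+δ gives 0.37·k^(0.37−1) = 0.15, hence k_gold = (0.37/0.15)^(1/0.63) ≈ 4.1918.
y_gold = 4.1918^0.37 ≈ 1.6994, c_gold = y_gold − 0.15·k_gold ≈ 1.0706.
Gain: Δc = 1.0706 − 1.0388 ≈ 0.0318.

Δc ≈ 0.03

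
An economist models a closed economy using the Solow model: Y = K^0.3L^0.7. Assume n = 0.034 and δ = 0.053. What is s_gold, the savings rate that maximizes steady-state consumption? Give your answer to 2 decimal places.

Capital per worker breaks even when investment replaces (n + δ)·k; here n + δ = 0.087.
At the golden rule MPK = n+δ, and in any Cobb-Douglas steady state s = (n+δ)·k/y = MPK·k/y = capital's share 0.3.

s_gold = 0.30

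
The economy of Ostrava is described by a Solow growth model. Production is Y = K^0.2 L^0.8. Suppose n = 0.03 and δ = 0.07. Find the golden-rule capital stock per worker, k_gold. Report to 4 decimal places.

Capital per worker breaks even when investment replaces (n + δ)·k; here n + δ = 0.1.
Maximizing c = f(k) − (n+δ)·k gives f'(k) = n+δ, i.e. 0.2·k^(0.2−1) = 0.1, so k_gold = (0.2/0.1)^(1/0.8) ≈ 2.3784.

k_gold ≈ 2.3784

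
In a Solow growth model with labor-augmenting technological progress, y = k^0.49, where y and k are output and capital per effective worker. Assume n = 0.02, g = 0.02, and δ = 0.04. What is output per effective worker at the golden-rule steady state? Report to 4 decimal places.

y_gold ≈ 5.7048

Break-even investment rate: n + g + δ = 0.02 + 0.02 + 0.04 = 0.08.
Golden rule sets MPK = n+g+δ: 0.49·k^(0.49−1) = 0.08, so k_gold = (0.49/0.08)^(1/0.51) ≈ 34.9418.
Output: y_gold = k_gold^0.49 = 34.9418^0.49 ≈ 5.7048.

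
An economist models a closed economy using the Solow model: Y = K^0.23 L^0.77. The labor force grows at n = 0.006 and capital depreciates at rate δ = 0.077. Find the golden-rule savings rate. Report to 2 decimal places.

s_gold = 0.23

Capital per worker breaks even when investment replaces (n + δ)·k; here n + δ = 0.083.
At the golden rule MPK = n+δ, and in any Cobb-Douglas steady state s = (n+δ)·k/y = MPK·k/y = capital's share 0.23.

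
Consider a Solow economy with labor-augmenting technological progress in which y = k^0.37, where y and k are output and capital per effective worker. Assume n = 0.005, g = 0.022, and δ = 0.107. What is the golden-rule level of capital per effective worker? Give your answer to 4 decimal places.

k_gold ≈ 5.0136

n + g + δ = 0.005 + 0.022 + 0.107 = 0.134.
At the golden rule the marginal product of capital equals n+g+δ: 0.37·k^(0.37−1) = 0.134. Solving, k_gold = (0.37/0.134)^(1/0.63) ≈ 5.0136.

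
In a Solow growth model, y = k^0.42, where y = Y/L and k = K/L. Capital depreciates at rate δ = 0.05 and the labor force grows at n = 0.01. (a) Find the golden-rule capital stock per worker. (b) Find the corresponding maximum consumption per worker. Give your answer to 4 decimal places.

The effective depreciation rate is n + δ = 0.01 + 0.05 = 0.06.
Setting f'(k) = n+δ gives 0.42·k^(0.42−1) = 0.06, hence k_gold = (0.42/0.06)^(1/0.58) ≈ 28.6461.
y_gold = 28.6461^0.42 ≈ 4.0923; c_gold = y_gold − 0.06·k_gold ≈ 2.3735.

(a) k_gold ≈ 28.6461; (b) c_gold ≈ 2.3735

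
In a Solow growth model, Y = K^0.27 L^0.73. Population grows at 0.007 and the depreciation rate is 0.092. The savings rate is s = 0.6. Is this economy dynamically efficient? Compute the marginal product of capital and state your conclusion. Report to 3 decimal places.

dynamically inefficient; MPK ≈ 0.045

The effective depreciation rate is n + δ = 0.007 + 0.092 = 0.099.
Steady-state k*: s·k^0.27 = 0.099·k gives k* = (0.6/0.099)^(1/0.73) ≈ 11.8016.
MPK = 0.27·11.8016^(-0.73) ≈ 0.0446.
MPK < n+δ = 0.099, so the economy is dynamically inefficient (over-saving).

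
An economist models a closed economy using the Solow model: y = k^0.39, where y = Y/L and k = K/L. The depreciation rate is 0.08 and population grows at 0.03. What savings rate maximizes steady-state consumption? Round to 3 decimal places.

s_gold = 0.390

Capital per worker breaks even when investment replaces (n + δ)·k; here n + δ = 0.11.
At the golden rule MPK = n+δ, and in any Cobb-Douglas steady state s = (n+δ)·k/y = MPK·k/y = capital's share 0.39.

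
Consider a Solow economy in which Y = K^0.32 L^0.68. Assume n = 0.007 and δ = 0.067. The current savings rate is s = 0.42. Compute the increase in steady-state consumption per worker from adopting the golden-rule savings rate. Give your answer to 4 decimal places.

Break-even investment rate: n + δ = 0.007 + 0.067 = 0.074.
Current steady state (s = 0.42): k* = (0.42/0.074)^(1/0.68) ≈ 12.8484, y* = 12.8484^0.32 ≈ 2.2638, c* = (1−0.42)·2.2638 ≈ 1.3130.
Setting f'(k) = n+δ gives 0.32·k^(0.32−1) = 0.074, hence k_gold = (0.32/0.074)^(1/0.68) ≈ 8.6134.
y_gold = 8.6134^0.32 ≈ 1.9918, c_gold = y_gold − 0.074·k_gold ≈ 1.3545.
Gain: Δc = 1.3545 − 1.3130 ≈ 0.0415.

Δc ≈ 0.0415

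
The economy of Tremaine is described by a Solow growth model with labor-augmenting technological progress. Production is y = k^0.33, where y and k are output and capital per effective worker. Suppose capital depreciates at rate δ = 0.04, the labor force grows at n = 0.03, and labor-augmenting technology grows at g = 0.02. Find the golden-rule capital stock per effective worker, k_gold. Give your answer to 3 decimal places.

k_gold ≈ 6.953

Capital per effective worker breaks even when investment replaces (n + g + δ)·k; here n + g + δ = 0.09.
Golden rule sets MPK = n+g+δ: 0.33·k^(0.33−1) = 0.09, so k_gold = (0.33/0.09)^(1/0.67) ≈ 6.9534.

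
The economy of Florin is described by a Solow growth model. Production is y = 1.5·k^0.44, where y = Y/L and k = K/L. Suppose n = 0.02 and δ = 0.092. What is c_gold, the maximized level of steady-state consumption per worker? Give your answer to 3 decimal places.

n + δ = 0.02 + 0.092 = 0.112.
Setting f'(k) = n+δ gives 0.44·1.5·k^(0.44−1) = 0.112, hence k_gold = (0.44·1.5/0.112)^(1/0.56) ≈ 23.7455.
y_gold = 1.5·23.7455^0.44 ≈ 6.0443.
c_gold = y_gold − (n+δ)·k_gold = 6.0443 − 0.112·23.7455 ≈ 3.3848.

c_gold ≈ 3.385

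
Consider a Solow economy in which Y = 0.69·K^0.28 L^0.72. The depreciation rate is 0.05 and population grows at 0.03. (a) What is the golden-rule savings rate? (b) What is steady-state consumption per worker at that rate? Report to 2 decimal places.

The effective depreciation rate is n + δ = 0.03 + 0.05 = 0.08.
For Cobb-Douglas, s_gold equals capital's share: s_gold = 0.28.
Setting f'(k) = n+δ gives 0.28·0.69·k^(0.28−1) = 0.08, hence k_gold = (0.28·0.69/0.08)^(1/0.72) ≈ 3.4027.
y_gold = 0.69·3.4027^0.28 ≈ 0.9722; c_gold = (1−0.28)·y_gold ≈ 0.7000.

(a) s_gold = 0.28; (b) c_gold ≈ 0.70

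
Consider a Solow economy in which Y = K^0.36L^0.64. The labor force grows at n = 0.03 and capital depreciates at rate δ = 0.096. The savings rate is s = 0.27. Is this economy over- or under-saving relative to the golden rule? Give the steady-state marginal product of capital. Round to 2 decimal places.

Capital per worker breaks even when investment replaces (n + δ)·k; here n + δ = 0.126.
Steady-state k*: s·k^0.36 = 0.126·k gives k* = (0.27/0.126)^(1/0.64) ≈ 3.2899.
MPK = 0.36·3.2899^(-0.64) ≈ 0.1680.
MPK > n+δ = 0.126, so the economy is dynamically efficient (under-saving).

under-saving; MPK ≈ 0.17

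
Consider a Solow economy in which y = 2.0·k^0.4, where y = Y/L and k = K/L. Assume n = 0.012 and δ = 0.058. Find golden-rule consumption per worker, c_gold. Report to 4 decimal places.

c_gold ≈ 6.0885

n + δ = 0.012 + 0.058 = 0.07.
At the golden rule the marginal product of capital equals n+δ: 0.4·2.0·k^(0.4−1) = 0.07. Solving, k_gold = (0.4·2.0/0.07)^(1/0.6) ≈ 57.9856.
y_gold = 2.0·57.9856^0.4 ≈ 10.1475.
c_gold = y_gold − (n+δ)·k_gold = 10.1475 − 0.07·57.9856 ≈ 6.0885.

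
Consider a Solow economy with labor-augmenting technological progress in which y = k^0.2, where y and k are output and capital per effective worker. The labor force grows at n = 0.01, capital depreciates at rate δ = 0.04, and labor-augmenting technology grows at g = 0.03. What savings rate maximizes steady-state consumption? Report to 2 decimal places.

n + g + δ = 0.01 + 0.03 + 0.04 = 0.08.
At the golden rule MPK = n+g+δ, and in any Cobb-Douglas steady state s = (n+g+δ)·k/y = MPK·k/y = capital's share 0.2.

s_gold = 0.20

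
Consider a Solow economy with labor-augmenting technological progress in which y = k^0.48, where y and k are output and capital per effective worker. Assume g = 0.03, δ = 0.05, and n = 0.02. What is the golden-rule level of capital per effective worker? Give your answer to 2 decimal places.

k_gold ≈ 20.42

n + g + δ = 0.02 + 0.03 + 0.05 = 0.1.
Setting f'(k) = n+g+δ gives 0.48·k^(0.48−1) = 0.1, hence k_gold = (0.48/0.1)^(1/0.52) ≈ 20.4211.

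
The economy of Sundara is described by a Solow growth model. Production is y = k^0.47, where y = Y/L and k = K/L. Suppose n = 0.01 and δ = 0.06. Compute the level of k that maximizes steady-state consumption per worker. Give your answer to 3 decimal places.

k_gold ≈ 36.339

Break-even investment rate: n + δ = 0.01 + 0.06 = 0.07.
Golden rule sets MPK = n+δ: 0.47·k^(0.47−1) = 0.07, so k_gold = (0.47/0.07)^(1/0.53) ≈ 36.3393.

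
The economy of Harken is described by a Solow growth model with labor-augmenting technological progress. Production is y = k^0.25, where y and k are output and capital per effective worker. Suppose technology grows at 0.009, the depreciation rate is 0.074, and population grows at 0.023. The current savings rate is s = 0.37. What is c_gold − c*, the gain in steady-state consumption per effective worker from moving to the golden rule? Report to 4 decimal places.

Δc ≈ 0.0427

Break-even investment rate: n + g + δ = 0.023 + 0.009 + 0.074 = 0.106.
Current steady state (s = 0.37): k* = (0.37/0.106)^(1/0.75) ≈ 5.2949, y* = 5.2949^0.25 ≈ 1.5169, c* = (1−0.37)·1.5169 ≈ 0.9557.
Setting f'(k) = n+g+δ gives 0.25·k^(0.25−1) = 0.106, hence k_gold = (0.25/0.106)^(1/0.75) ≈ 3.1394.
y_gold = 3.1394^0.25 ≈ 1.3311, c_gold = y_gold − 0.106·k_gold ≈ 0.9983.
Gain: Δc = 0.9983 − 0.9557 ≈ 0.0427.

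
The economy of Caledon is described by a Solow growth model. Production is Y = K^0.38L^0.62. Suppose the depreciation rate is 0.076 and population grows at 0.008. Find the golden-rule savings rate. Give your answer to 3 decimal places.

s_gold = 0.380

n + δ = 0.008 + 0.076 = 0.084.
At the golden rule MPK = n+δ, and in any Cobb-Douglas steady state s = (n+δ)·k/y = MPK·k/y = capital's share 0.38.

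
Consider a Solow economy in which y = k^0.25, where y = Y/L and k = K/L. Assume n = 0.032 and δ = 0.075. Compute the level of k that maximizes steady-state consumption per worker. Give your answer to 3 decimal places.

k_gold ≈ 3.100

The effective depreciation rate is n + δ = 0.032 + 0.075 = 0.107.
Maximizing c = f(k) − (n+δ)·k gives f'(k) = n+δ, i.e. 0.25·k^(0.25−1) = 0.107, so k_gold = (0.25/0.107)^(1/0.75) ≈ 3.1003.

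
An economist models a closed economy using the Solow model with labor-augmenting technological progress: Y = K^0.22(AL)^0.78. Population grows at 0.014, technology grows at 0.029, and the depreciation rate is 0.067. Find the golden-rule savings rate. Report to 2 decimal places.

s_gold = 0.22

Break-even investment rate: n + g + δ = 0.014 + 0.029 + 0.067 = 0.11.
At the golden rule MPK = n+g+δ, and in any Cobb-Douglas steady state s = (n+g+δ)·k/y = MPK·k/y = capital's share 0.22.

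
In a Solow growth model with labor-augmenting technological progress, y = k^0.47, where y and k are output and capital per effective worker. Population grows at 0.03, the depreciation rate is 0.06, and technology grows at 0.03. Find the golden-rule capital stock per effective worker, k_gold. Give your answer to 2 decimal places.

k_gold ≈ 13.14

Capital per effective worker breaks even when investment replaces (n + g + δ)·k; here n + g + δ = 0.12.
Maximizing c = f(k) − (n+g+δ)·k gives f'(k) = n+g+δ, i.e. 0.47·k^(0.47−1) = 0.12, so k_gold = (0.47/0.12)^(1/0.53) ≈ 13.1435.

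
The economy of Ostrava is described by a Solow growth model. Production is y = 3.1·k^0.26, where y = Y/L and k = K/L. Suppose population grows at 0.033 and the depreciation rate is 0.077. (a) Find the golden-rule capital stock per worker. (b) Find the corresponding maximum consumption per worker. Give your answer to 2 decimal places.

(a) k_gold ≈ 14.75; (b) c_gold ≈ 4.62

The effective depreciation rate is n + δ = 0.033 + 0.077 = 0.11.
Golden rule sets MPK = n+δ: 0.26·3.1·k^(0.26−1) = 0.11, so k_gold = (0.26·3.1/0.11)^(1/0.74) ≈ 14.7517.
y_gold = 3.1·14.7517^0.26 ≈ 6.2411; c_gold = y_gold − 0.11·k_gold ≈ 4.6184.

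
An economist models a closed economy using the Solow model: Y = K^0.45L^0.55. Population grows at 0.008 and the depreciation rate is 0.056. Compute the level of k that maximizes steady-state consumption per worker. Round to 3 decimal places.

Break-even investment rate: n + δ = 0.008 + 0.056 = 0.064.
Golden rule sets MPK = n+δ: 0.45·k^(0.45−1) = 0.064, so k_gold = (0.45/0.064)^(1/0.55) ≈ 34.6784.

k_gold ≈ 34.678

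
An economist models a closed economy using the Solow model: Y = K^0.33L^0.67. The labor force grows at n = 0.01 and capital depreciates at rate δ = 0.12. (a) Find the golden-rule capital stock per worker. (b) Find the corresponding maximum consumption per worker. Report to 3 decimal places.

Capital per worker breaks even when investment replaces (n + δ)·k; here n + δ = 0.13.
Setting f'(k) = n+δ gives 0.33·k^(0.33−1) = 0.13, hence k_gold = (0.33/0.13)^(1/0.67) ≈ 4.0164.
y_gold = 4.0164^0.33 ≈ 1.5822; c_gold = y_gold − 0.13·k_gold ≈ 1.0601.

(a) k_gold ≈ 4.016; (b) c_gold ≈ 1.060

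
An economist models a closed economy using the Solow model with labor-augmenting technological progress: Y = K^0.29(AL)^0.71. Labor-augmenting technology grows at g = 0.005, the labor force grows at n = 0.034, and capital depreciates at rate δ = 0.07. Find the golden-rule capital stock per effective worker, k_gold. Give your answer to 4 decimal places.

n + g + δ = 0.034 + 0.005 + 0.07 = 0.109.
Golden rule sets MPK = n+g+δ: 0.29·k^(0.29−1) = 0.109, so k_gold = (0.29/0.109)^(1/0.71) ≈ 3.9678.

k_gold ≈ 3.9678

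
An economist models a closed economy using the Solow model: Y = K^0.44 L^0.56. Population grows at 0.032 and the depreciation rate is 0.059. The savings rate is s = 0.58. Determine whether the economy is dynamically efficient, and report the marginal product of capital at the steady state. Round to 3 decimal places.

dynamically inefficient; MPK ≈ 0.069

Break-even investment rate: n + δ = 0.032 + 0.059 = 0.091.
Steady-state k*: s·k^0.44 = 0.091·k gives k* = (0.58/0.091)^(1/0.56) ≈ 27.3152.
MPK = 0.44·27.3152^(-0.56) ≈ 0.0690.
MPK < n+δ = 0.091, so the economy is dynamically inefficient (over-saving).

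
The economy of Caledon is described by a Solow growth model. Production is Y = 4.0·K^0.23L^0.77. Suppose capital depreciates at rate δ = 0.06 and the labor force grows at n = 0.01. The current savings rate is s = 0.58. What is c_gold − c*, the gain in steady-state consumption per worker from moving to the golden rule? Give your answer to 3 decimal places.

Δc ≈ 1.868

Break-even investment rate: n + δ = 0.01 + 0.06 = 0.07.
Current steady state (s = 0.58): k* = (0.58·4.0/0.07)^(1/0.77) ≈ 94.3045, y* = 4.0·94.3045^0.23 ≈ 11.3816, c* = (1−0.58)·11.3816 ≈ 4.7803.
At the golden rule the marginal product of capital equals n+δ: 0.23·4.0·k^(0.23−1) = 0.07. Solving, k_gold = (0.23·4.0/0.07)^(1/0.77) ≈ 28.3690.
y_gold = 4.0·28.3690^0.23 ≈ 8.6340, c_gold = y_gold − 0.07·k_gold ≈ 6.6482.
Gain: Δc = 6.6482 − 4.7803 ≈ 1.8679.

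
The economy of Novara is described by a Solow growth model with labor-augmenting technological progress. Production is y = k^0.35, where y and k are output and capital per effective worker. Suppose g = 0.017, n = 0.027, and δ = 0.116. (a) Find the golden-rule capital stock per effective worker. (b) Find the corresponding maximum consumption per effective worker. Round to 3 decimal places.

(a) k_gold ≈ 3.334; (b) c_gold ≈ 0.991

The effective depreciation rate is n + g + δ = 0.027 + 0.017 + 0.116 = 0.16.
Setting f'(k) = n+g+δ gives 0.35·k^(0.35−1) = 0.16, hence k_gold = (0.35/0.16)^(1/0.65) ≈ 3.3342.
y_gold = 3.3342^0.35 ≈ 1.5242; c_gold = y_gold − 0.16·k_gold ≈ 0.9907.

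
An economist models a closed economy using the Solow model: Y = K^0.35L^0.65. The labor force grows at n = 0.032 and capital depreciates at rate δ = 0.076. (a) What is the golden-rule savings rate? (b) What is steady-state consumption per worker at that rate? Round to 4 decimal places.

Capital per worker breaks even when investment replaces (n + δ)·k; here n + δ = 0.108.
For Cobb-Douglas, s_gold equals capital's share: s_gold = 0.35.
At the golden rule the marginal product of capital equals n+δ: 0.35·k^(0.35−1) = 0.108. Solving, k_gold = (0.35/0.108)^(1/0.65) ≈ 6.1039.
y_gold = 6.1039^0.35 ≈ 1.8835; c_gold = (1−0.35)·y_gold ≈ 1.2243.

(a) s_gold = 0.3500; (b) c_gold ≈ 1.2243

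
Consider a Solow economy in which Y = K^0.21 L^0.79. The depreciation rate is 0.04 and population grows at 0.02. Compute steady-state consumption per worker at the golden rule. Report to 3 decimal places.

Break-even investment rate: n + δ = 0.02 + 0.04 = 0.06.
Setting f'(k) = n+δ gives 0.21·k^(0.21−1) = 0.06, hence k_gold = (0.21/0.06)^(1/0.79) ≈ 4.8831.
y_gold = 4.8831^0.21 ≈ 1.3952.
c_gold = y_gold − (n+δ)·k_gold = 1.3952 − 0.06·4.8831 ≈ 1.1022.

c_gold ≈ 1.102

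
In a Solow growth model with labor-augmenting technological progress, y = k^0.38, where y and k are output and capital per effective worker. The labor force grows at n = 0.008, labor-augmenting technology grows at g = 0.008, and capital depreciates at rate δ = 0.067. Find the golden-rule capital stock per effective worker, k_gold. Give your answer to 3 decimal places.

The effective depreciation rate is n + g + δ = 0.008 + 0.008 + 0.067 = 0.083.
Maximizing c = f(k) − (n+g+δ)·k gives f'(k) = n+g+δ, i.e. 0.38·k^(0.38−1) = 0.083, so k_gold = (0.38/0.083)^(1/0.62) ≈ 11.6320.

k_gold ≈ 11.632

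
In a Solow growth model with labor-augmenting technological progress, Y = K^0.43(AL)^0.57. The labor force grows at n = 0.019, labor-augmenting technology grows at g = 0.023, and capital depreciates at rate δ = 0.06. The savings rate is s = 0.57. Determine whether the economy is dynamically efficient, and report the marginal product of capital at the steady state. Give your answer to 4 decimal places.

dynamically inefficient; MPK ≈ 0.0769

n + g + δ = 0.019 + 0.023 + 0.06 = 0.102.
Steady-state k*: s·k^0.43 = 0.102·k gives k* = (0.57/0.102)^(1/0.57) ≈ 20.4648.
MPK = 0.43·20.4648^(-0.57) ≈ 0.0769.
MPK < n+g+δ = 0.102, so the economy is dynamically inefficient (over-saving).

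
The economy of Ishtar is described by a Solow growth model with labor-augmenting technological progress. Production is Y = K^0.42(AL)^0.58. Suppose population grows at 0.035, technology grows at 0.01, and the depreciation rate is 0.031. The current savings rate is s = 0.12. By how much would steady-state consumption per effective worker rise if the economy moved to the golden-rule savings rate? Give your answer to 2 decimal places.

Δc ≈ 0.78

n + g + δ = 0.035 + 0.01 + 0.031 = 0.076.
Current steady state (s = 0.12): k* = (0.12/0.076)^(1/0.58) ≈ 2.1979, y* = 2.1979^0.42 ≈ 1.3920, c* = (1−0.12)·1.3920 ≈ 1.2250.
Setting f'(k) = n+g+δ gives 0.42·k^(0.42−1) = 0.076, hence k_gold = (0.42/0.076)^(1/0.58) ≈ 19.0573.
y_gold = 19.0573^0.42 ≈ 3.4485, c_gold = y_gold − 0.076·k_gold ≈ 2.0001.
Gain: Δc = 2.0001 − 1.2250 ≈ 0.7751.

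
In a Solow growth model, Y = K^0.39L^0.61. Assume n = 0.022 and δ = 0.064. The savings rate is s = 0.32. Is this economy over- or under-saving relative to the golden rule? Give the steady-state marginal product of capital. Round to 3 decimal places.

under-saving; MPK ≈ 0.105

Break-even investment rate: n + δ = 0.022 + 0.064 = 0.086.
Steady-state k*: s·k^0.39 = 0.086·k gives k* = (0.32/0.086)^(1/0.61) ≈ 8.6197.
MPK = 0.39·8.6197^(-0.61) ≈ 0.1048.
MPK > n+δ = 0.086, so the economy is dynamically efficient (under-saving).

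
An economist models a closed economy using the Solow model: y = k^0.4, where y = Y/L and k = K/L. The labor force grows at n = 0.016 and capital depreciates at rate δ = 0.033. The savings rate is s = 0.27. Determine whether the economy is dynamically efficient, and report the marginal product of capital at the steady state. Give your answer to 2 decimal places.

dynamically efficient; MPK ≈ 0.07

Break-even investment rate: n + δ = 0.016 + 0.033 = 0.049.
Steady-state k*: s·k^0.4 = 0.049·k gives k* = (0.27/0.049)^(1/0.6) ≈ 17.1901.
MPK = 0.4·17.1901^(-0.6) ≈ 0.0726.
MPK > n+δ = 0.049, so the economy is dynamically efficient (under-saving).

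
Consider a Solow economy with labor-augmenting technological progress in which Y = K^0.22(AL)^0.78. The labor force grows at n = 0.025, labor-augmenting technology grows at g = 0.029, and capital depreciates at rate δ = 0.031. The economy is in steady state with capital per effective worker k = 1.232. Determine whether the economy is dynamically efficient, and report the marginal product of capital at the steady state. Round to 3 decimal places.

Break-even investment rate: n + g + δ = 0.025 + 0.029 + 0.031 = 0.085.
MPK = 0.22·k^(0.22−1) = 0.22·1.232^(-0.78) ≈ 0.1870.
MPK > 0.085, so the economy is dynamically efficient (under-saving).

dynamically efficient; MPK ≈ 0.187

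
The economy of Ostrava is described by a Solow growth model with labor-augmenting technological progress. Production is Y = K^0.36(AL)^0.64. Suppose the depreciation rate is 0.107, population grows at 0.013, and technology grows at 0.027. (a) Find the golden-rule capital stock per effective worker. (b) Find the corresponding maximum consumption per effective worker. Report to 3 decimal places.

Break-even investment rate: n + g + δ = 0.013 + 0.027 + 0.107 = 0.147.
At the golden rule the marginal product of capital equals n+g+δ: 0.36·k^(0.36−1) = 0.147. Solving, k_gold = (0.36/0.147)^(1/0.64) ≈ 4.0531.
y_gold = 4.0531^0.36 ≈ 1.6550; c_gold = y_gold − 0.147·k_gold ≈ 1.0592.

(a) k_gold ≈ 4.053; (b) c_gold ≈ 1.059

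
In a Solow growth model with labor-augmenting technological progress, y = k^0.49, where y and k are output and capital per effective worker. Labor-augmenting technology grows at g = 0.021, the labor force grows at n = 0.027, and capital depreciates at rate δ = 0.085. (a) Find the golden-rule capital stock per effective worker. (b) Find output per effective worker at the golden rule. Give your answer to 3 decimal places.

(a) k_gold ≈ 12.897; (b) y_gold ≈ 3.501

The effective depreciation rate is n + g + δ = 0.027 + 0.021 + 0.085 = 0.133.
Golden rule sets MPK = n+g+δ: 0.49·k^(0.49−1) = 0.133, so k_gold = (0.49/0.133)^(1/0.51) ≈ 12.8967.
y_gold = 12.8967^0.49 ≈ 3.5005.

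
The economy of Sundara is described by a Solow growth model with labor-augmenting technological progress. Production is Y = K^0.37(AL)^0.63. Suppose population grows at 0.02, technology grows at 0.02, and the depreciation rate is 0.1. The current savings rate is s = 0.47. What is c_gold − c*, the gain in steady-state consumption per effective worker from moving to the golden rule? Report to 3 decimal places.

Δc ≈ 0.035

n + g + δ = 0.02 + 0.02 + 0.1 = 0.14.
Current steady state (s = 0.47): k* = (0.47/0.14)^(1/0.63) ≈ 6.8371, y* = 6.8371^0.37 ≈ 2.0366, c* = (1−0.47)·2.0366 ≈ 1.0794.
Setting f'(k) = n+g+δ gives 0.37·k^(0.37−1) = 0.14, hence k_gold = (0.37/0.14)^(1/0.63) ≈ 4.6769.
y_gold = 4.6769^0.37 ≈ 1.7696, c_gold = y_gold − 0.14·k_gold ≈ 1.1149.
Gain: Δc = 1.1149 − 1.0794 ≈ 0.0355.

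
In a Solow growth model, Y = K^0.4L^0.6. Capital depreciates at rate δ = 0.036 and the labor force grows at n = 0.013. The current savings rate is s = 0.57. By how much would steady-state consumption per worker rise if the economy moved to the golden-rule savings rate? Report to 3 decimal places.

Break-even investment rate: n + δ = 0.013 + 0.036 = 0.049.
Current steady state (s = 0.57): k* = (0.57/0.049)^(1/0.6) ≈ 59.7216, y* = 59.7216^0.4 ≈ 5.1340, c* = (1−0.57)·5.1340 ≈ 2.2076.
Setting f'(k) = n+δ gives 0.4·k^(0.4−1) = 0.049, hence k_gold = (0.4/0.049)^(1/0.6) ≈ 33.0958.
y_gold = 33.0958^0.4 ≈ 4.0542, c_gold = y_gold − 0.049·k_gold ≈ 2.4325.
Gain: Δc = 2.4325 − 2.2076 ≈ 0.2249.

Δc ≈ 0.225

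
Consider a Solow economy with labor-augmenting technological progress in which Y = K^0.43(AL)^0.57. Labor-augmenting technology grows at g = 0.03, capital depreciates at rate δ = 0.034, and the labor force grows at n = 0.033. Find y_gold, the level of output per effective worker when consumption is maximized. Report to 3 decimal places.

The effective depreciation rate is n + g + δ = 0.033 + 0.03 + 0.034 = 0.097.
Maximizing c = f(k) − (n+g+δ)·k gives f'(k) = n+g+δ, i.e. 0.43·k^(0.43−1) = 0.097, so k_gold = (0.43/0.097)^(1/0.57) ≈ 13.6319.
Output: y_gold = k_gold^0.43 = 13.6319^0.43 ≈ 3.0751.

y_gold ≈ 3.075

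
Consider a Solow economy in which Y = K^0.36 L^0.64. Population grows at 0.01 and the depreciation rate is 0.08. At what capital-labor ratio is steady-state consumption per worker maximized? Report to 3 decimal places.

k_gold ≈ 8.724

Break-even investment rate: n + δ = 0.01 + 0.08 = 0.09.
Maximizing c = f(k) − (n+δ)·k gives f'(k) = n+δ, i.e. 0.36·k^(0.36−1) = 0.09, so k_gold = (0.36/0.09)^(1/0.64) ≈ 8.7241.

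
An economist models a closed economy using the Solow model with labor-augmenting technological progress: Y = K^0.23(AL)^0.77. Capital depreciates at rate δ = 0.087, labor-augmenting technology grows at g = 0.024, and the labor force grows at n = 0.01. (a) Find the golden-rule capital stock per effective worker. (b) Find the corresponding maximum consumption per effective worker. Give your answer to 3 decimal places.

(a) k_gold ≈ 2.303; (b) c_gold ≈ 0.933

The effective depreciation rate is n + g + δ = 0.01 + 0.024 + 0.087 = 0.121.
Maximizing c = f(k) − (n+g+δ)·k gives f'(k) = n+g+δ, i.e. 0.23·k^(0.23−1) = 0.121, so k_gold = (0.23/0.121)^(1/0.77) ≈ 2.3028.
y_gold = 2.3028^0.23 ≈ 1.2115; c_gold = y_gold − 0.121·k_gold ≈ 0.9328.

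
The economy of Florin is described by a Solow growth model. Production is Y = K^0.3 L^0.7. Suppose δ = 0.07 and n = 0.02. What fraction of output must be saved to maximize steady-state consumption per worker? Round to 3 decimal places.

Break-even investment rate: n + δ = 0.02 + 0.07 = 0.09.
At the golden rule MPK = n+δ, and in any Cobb-Douglas steady state s = (n+δ)·k/y = MPK·k/y = capital's share 0.3.

s_gold = 0.300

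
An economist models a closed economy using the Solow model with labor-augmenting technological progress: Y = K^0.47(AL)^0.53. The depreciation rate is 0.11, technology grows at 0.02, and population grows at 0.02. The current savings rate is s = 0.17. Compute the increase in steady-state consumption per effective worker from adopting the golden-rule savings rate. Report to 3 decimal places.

Δc ≈ 0.532

Break-even investment rate: n + g + δ = 0.02 + 0.02 + 0.11 = 0.15.
Current steady state (s = 0.17): k* = (0.17/0.15)^(1/0.53) ≈ 1.2664, y* = 1.2664^0.47 ≈ 1.1174, c* = (1−0.17)·1.1174 ≈ 0.9274.
Setting f'(k) = n+g+δ gives 0.47·k^(0.47−1) = 0.15, hence k_gold = (0.47/0.15)^(1/0.53) ≈ 8.6270.
y_gold = 8.6270^0.47 ≈ 2.7533, c_gold = y_gold − 0.15·k_gold ≈ 1.4593.
Gain: Δc = 1.4593 − 0.9274 ≈ 0.5318.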